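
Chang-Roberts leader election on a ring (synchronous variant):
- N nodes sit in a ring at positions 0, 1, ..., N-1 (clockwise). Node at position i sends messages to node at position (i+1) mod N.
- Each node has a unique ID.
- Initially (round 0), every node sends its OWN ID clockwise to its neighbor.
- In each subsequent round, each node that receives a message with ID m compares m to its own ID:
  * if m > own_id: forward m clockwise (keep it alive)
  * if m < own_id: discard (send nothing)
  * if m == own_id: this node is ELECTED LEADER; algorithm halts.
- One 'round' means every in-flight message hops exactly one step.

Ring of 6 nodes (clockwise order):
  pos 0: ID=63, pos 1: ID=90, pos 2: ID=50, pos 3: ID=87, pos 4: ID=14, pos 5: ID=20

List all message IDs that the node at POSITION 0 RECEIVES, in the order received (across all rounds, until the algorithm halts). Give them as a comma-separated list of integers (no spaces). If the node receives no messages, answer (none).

Round 1: pos1(id90) recv 63: drop; pos2(id50) recv 90: fwd; pos3(id87) recv 50: drop; pos4(id14) recv 87: fwd; pos5(id20) recv 14: drop; pos0(id63) recv 20: drop
Round 2: pos3(id87) recv 90: fwd; pos5(id20) recv 87: fwd
Round 3: pos4(id14) recv 90: fwd; pos0(id63) recv 87: fwd
Round 4: pos5(id20) recv 90: fwd; pos1(id90) recv 87: drop
Round 5: pos0(id63) recv 90: fwd
Round 6: pos1(id90) recv 90: ELECTED

Answer: 20,87,90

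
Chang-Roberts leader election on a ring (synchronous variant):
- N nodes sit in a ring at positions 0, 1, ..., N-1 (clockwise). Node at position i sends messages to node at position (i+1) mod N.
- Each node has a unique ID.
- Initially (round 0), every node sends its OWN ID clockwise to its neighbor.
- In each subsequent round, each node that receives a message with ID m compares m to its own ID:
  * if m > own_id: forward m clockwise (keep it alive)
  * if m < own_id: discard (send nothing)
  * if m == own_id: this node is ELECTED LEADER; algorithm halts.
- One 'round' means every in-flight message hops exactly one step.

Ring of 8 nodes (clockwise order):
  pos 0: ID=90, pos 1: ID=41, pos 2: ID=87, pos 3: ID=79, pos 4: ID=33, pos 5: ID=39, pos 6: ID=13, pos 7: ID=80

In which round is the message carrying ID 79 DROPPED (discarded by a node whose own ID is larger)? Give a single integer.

Round 1: pos1(id41) recv 90: fwd; pos2(id87) recv 41: drop; pos3(id79) recv 87: fwd; pos4(id33) recv 79: fwd; pos5(id39) recv 33: drop; pos6(id13) recv 39: fwd; pos7(id80) recv 13: drop; pos0(id90) recv 80: drop
Round 2: pos2(id87) recv 90: fwd; pos4(id33) recv 87: fwd; pos5(id39) recv 79: fwd; pos7(id80) recv 39: drop
Round 3: pos3(id79) recv 90: fwd; pos5(id39) recv 87: fwd; pos6(id13) recv 79: fwd
Round 4: pos4(id33) recv 90: fwd; pos6(id13) recv 87: fwd; pos7(id80) recv 79: drop
Round 5: pos5(id39) recv 90: fwd; pos7(id80) recv 87: fwd
Round 6: pos6(id13) recv 90: fwd; pos0(id90) recv 87: drop
Round 7: pos7(id80) recv 90: fwd
Round 8: pos0(id90) recv 90: ELECTED
Message ID 79 originates at pos 3; dropped at pos 7 in round 4

Answer: 4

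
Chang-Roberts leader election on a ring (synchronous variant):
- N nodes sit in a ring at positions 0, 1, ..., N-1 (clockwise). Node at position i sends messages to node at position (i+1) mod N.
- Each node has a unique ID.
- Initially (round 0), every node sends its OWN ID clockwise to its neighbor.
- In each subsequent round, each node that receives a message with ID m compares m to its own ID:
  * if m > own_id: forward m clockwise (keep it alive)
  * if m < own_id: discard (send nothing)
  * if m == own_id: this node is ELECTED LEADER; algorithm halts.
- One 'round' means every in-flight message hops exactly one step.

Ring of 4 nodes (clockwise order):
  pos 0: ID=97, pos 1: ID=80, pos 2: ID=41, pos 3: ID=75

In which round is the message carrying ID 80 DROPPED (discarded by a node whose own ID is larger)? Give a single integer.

Answer: 3

Derivation:
Round 1: pos1(id80) recv 97: fwd; pos2(id41) recv 80: fwd; pos3(id75) recv 41: drop; pos0(id97) recv 75: drop
Round 2: pos2(id41) recv 97: fwd; pos3(id75) recv 80: fwd
Round 3: pos3(id75) recv 97: fwd; pos0(id97) recv 80: drop
Round 4: pos0(id97) recv 97: ELECTED
Message ID 80 originates at pos 1; dropped at pos 0 in round 3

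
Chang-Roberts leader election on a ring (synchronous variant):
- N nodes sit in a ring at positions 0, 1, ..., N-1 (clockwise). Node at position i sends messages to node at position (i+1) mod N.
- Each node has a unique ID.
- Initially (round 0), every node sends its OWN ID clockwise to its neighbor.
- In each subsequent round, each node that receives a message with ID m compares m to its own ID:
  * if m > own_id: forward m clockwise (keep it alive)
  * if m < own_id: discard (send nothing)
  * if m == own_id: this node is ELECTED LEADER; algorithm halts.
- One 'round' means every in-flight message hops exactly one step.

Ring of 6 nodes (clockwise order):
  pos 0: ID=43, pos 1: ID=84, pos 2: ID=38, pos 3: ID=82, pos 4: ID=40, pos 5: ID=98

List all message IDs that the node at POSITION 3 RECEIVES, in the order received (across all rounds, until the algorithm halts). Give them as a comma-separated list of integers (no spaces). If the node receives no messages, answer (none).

Round 1: pos1(id84) recv 43: drop; pos2(id38) recv 84: fwd; pos3(id82) recv 38: drop; pos4(id40) recv 82: fwd; pos5(id98) recv 40: drop; pos0(id43) recv 98: fwd
Round 2: pos3(id82) recv 84: fwd; pos5(id98) recv 82: drop; pos1(id84) recv 98: fwd
Round 3: pos4(id40) recv 84: fwd; pos2(id38) recv 98: fwd
Round 4: pos5(id98) recv 84: drop; pos3(id82) recv 98: fwd
Round 5: pos4(id40) recv 98: fwd
Round 6: pos5(id98) recv 98: ELECTED

Answer: 38,84,98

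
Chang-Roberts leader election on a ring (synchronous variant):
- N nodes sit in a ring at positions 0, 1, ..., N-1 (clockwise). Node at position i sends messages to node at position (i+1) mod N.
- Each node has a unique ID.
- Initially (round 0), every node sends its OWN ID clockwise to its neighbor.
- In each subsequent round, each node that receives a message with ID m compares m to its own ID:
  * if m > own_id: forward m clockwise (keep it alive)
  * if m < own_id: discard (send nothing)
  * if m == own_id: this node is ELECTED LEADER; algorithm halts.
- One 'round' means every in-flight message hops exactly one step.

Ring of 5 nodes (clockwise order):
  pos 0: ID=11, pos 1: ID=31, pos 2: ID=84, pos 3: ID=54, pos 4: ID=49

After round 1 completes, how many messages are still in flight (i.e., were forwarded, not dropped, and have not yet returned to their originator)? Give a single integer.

Answer: 3

Derivation:
Round 1: pos1(id31) recv 11: drop; pos2(id84) recv 31: drop; pos3(id54) recv 84: fwd; pos4(id49) recv 54: fwd; pos0(id11) recv 49: fwd
After round 1: 3 messages still in flight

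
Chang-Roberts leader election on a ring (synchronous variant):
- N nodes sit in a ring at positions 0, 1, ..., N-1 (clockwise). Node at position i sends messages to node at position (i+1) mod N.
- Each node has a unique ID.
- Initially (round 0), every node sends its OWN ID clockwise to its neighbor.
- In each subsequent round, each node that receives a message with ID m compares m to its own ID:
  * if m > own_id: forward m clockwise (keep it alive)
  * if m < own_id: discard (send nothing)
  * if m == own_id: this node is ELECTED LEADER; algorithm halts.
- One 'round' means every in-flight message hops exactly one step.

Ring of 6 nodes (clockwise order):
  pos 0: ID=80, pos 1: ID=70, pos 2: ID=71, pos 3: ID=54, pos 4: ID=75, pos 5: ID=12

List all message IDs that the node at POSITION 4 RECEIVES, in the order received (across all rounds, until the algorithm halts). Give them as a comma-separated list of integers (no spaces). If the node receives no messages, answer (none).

Answer: 54,71,80

Derivation:
Round 1: pos1(id70) recv 80: fwd; pos2(id71) recv 70: drop; pos3(id54) recv 71: fwd; pos4(id75) recv 54: drop; pos5(id12) recv 75: fwd; pos0(id80) recv 12: drop
Round 2: pos2(id71) recv 80: fwd; pos4(id75) recv 71: drop; pos0(id80) recv 75: drop
Round 3: pos3(id54) recv 80: fwd
Round 4: pos4(id75) recv 80: fwd
Round 5: pos5(id12) recv 80: fwd
Round 6: pos0(id80) recv 80: ELECTED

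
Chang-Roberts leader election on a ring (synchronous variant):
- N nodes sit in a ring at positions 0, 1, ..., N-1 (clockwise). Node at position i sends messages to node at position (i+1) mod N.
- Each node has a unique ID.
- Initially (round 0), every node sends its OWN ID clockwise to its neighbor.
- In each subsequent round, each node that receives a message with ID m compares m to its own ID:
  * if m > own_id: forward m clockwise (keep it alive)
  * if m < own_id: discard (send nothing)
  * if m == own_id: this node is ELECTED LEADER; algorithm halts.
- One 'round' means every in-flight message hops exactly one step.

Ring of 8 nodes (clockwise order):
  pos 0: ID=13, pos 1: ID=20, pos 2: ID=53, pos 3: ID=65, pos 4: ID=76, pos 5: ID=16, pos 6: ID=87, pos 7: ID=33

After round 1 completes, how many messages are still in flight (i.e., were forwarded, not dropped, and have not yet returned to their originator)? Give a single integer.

Answer: 3

Derivation:
Round 1: pos1(id20) recv 13: drop; pos2(id53) recv 20: drop; pos3(id65) recv 53: drop; pos4(id76) recv 65: drop; pos5(id16) recv 76: fwd; pos6(id87) recv 16: drop; pos7(id33) recv 87: fwd; pos0(id13) recv 33: fwd
After round 1: 3 messages still in flight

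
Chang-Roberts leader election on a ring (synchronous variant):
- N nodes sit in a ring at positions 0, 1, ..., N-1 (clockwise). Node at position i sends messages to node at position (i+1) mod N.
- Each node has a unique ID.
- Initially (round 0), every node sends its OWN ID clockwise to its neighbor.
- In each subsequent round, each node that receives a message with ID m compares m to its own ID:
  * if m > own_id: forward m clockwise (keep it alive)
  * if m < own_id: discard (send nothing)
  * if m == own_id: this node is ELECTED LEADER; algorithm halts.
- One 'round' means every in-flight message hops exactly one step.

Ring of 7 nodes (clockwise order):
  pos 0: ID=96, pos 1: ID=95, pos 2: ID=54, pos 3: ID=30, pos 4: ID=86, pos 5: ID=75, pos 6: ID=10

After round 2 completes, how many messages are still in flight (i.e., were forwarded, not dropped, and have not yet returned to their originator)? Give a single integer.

Round 1: pos1(id95) recv 96: fwd; pos2(id54) recv 95: fwd; pos3(id30) recv 54: fwd; pos4(id86) recv 30: drop; pos5(id75) recv 86: fwd; pos6(id10) recv 75: fwd; pos0(id96) recv 10: drop
Round 2: pos2(id54) recv 96: fwd; pos3(id30) recv 95: fwd; pos4(id86) recv 54: drop; pos6(id10) recv 86: fwd; pos0(id96) recv 75: drop
After round 2: 3 messages still in flight

Answer: 3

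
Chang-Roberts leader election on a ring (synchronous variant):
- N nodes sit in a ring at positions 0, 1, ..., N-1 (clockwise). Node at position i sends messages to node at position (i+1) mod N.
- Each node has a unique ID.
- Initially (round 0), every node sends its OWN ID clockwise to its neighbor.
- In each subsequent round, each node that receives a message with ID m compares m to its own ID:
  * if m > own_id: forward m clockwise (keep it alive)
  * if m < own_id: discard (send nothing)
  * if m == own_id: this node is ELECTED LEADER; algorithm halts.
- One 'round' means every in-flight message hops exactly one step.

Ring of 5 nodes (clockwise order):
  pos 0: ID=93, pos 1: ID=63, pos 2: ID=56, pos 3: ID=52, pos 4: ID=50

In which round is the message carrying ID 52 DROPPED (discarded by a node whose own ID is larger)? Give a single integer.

Answer: 2

Derivation:
Round 1: pos1(id63) recv 93: fwd; pos2(id56) recv 63: fwd; pos3(id52) recv 56: fwd; pos4(id50) recv 52: fwd; pos0(id93) recv 50: drop
Round 2: pos2(id56) recv 93: fwd; pos3(id52) recv 63: fwd; pos4(id50) recv 56: fwd; pos0(id93) recv 52: drop
Round 3: pos3(id52) recv 93: fwd; pos4(id50) recv 63: fwd; pos0(id93) recv 56: drop
Round 4: pos4(id50) recv 93: fwd; pos0(id93) recv 63: drop
Round 5: pos0(id93) recv 93: ELECTED
Message ID 52 originates at pos 3; dropped at pos 0 in round 2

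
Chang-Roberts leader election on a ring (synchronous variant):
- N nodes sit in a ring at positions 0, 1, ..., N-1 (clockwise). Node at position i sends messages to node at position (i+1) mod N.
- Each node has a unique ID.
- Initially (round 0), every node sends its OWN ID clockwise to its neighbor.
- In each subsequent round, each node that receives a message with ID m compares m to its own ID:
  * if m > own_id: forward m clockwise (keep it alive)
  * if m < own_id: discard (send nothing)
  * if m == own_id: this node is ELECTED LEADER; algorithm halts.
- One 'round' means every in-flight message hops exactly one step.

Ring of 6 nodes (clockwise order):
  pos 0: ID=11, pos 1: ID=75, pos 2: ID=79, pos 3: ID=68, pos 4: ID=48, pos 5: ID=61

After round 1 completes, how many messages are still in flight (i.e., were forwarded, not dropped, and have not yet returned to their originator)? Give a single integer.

Answer: 3

Derivation:
Round 1: pos1(id75) recv 11: drop; pos2(id79) recv 75: drop; pos3(id68) recv 79: fwd; pos4(id48) recv 68: fwd; pos5(id61) recv 48: drop; pos0(id11) recv 61: fwd
After round 1: 3 messages still in flight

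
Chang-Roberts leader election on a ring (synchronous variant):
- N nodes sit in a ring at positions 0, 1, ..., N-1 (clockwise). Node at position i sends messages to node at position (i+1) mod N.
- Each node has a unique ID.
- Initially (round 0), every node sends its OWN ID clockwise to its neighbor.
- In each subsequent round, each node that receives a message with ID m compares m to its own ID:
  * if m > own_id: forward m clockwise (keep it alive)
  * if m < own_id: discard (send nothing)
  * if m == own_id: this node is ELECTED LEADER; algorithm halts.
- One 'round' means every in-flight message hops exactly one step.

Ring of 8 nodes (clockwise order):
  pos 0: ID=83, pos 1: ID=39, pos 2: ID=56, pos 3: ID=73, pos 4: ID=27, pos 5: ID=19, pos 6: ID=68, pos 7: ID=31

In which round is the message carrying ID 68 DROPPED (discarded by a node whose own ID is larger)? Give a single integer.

Answer: 2

Derivation:
Round 1: pos1(id39) recv 83: fwd; pos2(id56) recv 39: drop; pos3(id73) recv 56: drop; pos4(id27) recv 73: fwd; pos5(id19) recv 27: fwd; pos6(id68) recv 19: drop; pos7(id31) recv 68: fwd; pos0(id83) recv 31: drop
Round 2: pos2(id56) recv 83: fwd; pos5(id19) recv 73: fwd; pos6(id68) recv 27: drop; pos0(id83) recv 68: drop
Round 3: pos3(id73) recv 83: fwd; pos6(id68) recv 73: fwd
Round 4: pos4(id27) recv 83: fwd; pos7(id31) recv 73: fwd
Round 5: pos5(id19) recv 83: fwd; pos0(id83) recv 73: drop
Round 6: pos6(id68) recv 83: fwd
Round 7: pos7(id31) recv 83: fwd
Round 8: pos0(id83) recv 83: ELECTED
Message ID 68 originates at pos 6; dropped at pos 0 in round 2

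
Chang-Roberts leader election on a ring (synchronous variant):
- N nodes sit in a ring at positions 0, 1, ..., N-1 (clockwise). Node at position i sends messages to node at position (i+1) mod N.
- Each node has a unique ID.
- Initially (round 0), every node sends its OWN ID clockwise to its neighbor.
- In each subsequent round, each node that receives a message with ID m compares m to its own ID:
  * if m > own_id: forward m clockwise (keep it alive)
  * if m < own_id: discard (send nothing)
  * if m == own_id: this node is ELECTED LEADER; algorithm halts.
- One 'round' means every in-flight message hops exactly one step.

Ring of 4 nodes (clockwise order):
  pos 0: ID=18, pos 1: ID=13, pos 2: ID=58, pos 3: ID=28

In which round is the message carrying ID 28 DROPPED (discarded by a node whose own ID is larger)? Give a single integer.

Answer: 3

Derivation:
Round 1: pos1(id13) recv 18: fwd; pos2(id58) recv 13: drop; pos3(id28) recv 58: fwd; pos0(id18) recv 28: fwd
Round 2: pos2(id58) recv 18: drop; pos0(id18) recv 58: fwd; pos1(id13) recv 28: fwd
Round 3: pos1(id13) recv 58: fwd; pos2(id58) recv 28: drop
Round 4: pos2(id58) recv 58: ELECTED
Message ID 28 originates at pos 3; dropped at pos 2 in round 3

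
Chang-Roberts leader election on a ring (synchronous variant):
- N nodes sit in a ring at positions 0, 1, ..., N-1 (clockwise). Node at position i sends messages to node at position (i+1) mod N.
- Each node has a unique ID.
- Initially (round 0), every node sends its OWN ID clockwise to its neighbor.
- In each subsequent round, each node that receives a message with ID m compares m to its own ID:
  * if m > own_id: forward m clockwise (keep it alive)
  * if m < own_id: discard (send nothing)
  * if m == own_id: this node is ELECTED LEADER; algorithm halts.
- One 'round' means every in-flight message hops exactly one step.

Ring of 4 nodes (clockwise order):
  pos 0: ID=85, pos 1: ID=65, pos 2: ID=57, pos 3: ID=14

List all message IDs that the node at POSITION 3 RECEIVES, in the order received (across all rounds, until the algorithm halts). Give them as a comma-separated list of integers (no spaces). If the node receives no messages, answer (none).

Answer: 57,65,85

Derivation:
Round 1: pos1(id65) recv 85: fwd; pos2(id57) recv 65: fwd; pos3(id14) recv 57: fwd; pos0(id85) recv 14: drop
Round 2: pos2(id57) recv 85: fwd; pos3(id14) recv 65: fwd; pos0(id85) recv 57: drop
Round 3: pos3(id14) recv 85: fwd; pos0(id85) recv 65: drop
Round 4: pos0(id85) recv 85: ELECTED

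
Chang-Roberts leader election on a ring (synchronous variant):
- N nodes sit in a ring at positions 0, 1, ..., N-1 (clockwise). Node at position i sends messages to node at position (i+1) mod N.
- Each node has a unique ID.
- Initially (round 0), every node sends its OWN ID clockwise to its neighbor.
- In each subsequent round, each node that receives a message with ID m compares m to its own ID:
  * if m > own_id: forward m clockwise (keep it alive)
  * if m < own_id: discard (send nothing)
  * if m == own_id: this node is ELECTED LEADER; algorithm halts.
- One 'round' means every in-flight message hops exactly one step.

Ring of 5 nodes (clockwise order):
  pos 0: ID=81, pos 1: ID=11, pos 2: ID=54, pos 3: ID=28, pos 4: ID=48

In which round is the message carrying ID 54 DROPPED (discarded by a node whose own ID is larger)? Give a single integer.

Answer: 3

Derivation:
Round 1: pos1(id11) recv 81: fwd; pos2(id54) recv 11: drop; pos3(id28) recv 54: fwd; pos4(id48) recv 28: drop; pos0(id81) recv 48: drop
Round 2: pos2(id54) recv 81: fwd; pos4(id48) recv 54: fwd
Round 3: pos3(id28) recv 81: fwd; pos0(id81) recv 54: drop
Round 4: pos4(id48) recv 81: fwd
Round 5: pos0(id81) recv 81: ELECTED
Message ID 54 originates at pos 2; dropped at pos 0 in round 3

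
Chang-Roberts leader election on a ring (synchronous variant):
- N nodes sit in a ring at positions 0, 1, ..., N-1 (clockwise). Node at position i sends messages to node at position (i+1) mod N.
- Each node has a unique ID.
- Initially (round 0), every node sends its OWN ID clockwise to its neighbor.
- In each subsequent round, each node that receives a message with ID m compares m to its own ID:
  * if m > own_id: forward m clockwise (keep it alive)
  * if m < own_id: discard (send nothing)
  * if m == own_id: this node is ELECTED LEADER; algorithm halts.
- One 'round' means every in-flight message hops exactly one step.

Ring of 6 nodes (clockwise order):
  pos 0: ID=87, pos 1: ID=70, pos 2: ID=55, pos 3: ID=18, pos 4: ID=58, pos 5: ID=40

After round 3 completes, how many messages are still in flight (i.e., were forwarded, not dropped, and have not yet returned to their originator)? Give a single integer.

Round 1: pos1(id70) recv 87: fwd; pos2(id55) recv 70: fwd; pos3(id18) recv 55: fwd; pos4(id58) recv 18: drop; pos5(id40) recv 58: fwd; pos0(id87) recv 40: drop
Round 2: pos2(id55) recv 87: fwd; pos3(id18) recv 70: fwd; pos4(id58) recv 55: drop; pos0(id87) recv 58: drop
Round 3: pos3(id18) recv 87: fwd; pos4(id58) recv 70: fwd
After round 3: 2 messages still in flight

Answer: 2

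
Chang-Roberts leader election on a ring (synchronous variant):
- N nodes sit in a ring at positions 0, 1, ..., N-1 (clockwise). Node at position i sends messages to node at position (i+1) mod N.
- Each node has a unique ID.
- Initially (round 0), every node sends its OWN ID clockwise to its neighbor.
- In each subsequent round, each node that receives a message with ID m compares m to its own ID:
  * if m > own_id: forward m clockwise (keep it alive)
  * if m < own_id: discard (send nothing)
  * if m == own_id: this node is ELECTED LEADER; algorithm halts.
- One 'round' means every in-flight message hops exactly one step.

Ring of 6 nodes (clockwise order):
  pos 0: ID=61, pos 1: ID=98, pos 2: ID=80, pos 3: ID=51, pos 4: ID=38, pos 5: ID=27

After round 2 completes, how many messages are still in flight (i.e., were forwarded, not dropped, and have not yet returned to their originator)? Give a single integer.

Round 1: pos1(id98) recv 61: drop; pos2(id80) recv 98: fwd; pos3(id51) recv 80: fwd; pos4(id38) recv 51: fwd; pos5(id27) recv 38: fwd; pos0(id61) recv 27: drop
Round 2: pos3(id51) recv 98: fwd; pos4(id38) recv 80: fwd; pos5(id27) recv 51: fwd; pos0(id61) recv 38: drop
After round 2: 3 messages still in flight

Answer: 3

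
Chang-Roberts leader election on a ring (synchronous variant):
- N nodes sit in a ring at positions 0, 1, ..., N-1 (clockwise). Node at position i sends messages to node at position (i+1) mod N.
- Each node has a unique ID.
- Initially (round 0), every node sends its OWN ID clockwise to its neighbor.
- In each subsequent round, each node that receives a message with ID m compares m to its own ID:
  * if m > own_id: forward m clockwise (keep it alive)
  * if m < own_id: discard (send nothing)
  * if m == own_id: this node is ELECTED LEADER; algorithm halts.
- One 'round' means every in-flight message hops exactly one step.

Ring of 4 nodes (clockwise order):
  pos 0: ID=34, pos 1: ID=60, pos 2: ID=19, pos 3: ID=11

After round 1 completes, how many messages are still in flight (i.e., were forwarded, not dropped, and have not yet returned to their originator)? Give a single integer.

Answer: 2

Derivation:
Round 1: pos1(id60) recv 34: drop; pos2(id19) recv 60: fwd; pos3(id11) recv 19: fwd; pos0(id34) recv 11: drop
After round 1: 2 messages still in flight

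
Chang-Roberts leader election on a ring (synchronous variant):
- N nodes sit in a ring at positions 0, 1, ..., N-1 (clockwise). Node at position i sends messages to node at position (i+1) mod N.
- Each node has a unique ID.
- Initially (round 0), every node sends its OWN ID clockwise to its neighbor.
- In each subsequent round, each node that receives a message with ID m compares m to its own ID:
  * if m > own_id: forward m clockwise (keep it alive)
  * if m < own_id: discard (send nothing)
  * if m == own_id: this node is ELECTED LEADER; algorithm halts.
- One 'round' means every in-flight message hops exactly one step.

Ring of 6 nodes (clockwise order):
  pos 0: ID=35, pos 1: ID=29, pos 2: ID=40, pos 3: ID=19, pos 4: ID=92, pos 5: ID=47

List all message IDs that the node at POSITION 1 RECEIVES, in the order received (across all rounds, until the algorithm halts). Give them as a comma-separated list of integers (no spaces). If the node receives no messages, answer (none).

Answer: 35,47,92

Derivation:
Round 1: pos1(id29) recv 35: fwd; pos2(id40) recv 29: drop; pos3(id19) recv 40: fwd; pos4(id92) recv 19: drop; pos5(id47) recv 92: fwd; pos0(id35) recv 47: fwd
Round 2: pos2(id40) recv 35: drop; pos4(id92) recv 40: drop; pos0(id35) recv 92: fwd; pos1(id29) recv 47: fwd
Round 3: pos1(id29) recv 92: fwd; pos2(id40) recv 47: fwd
Round 4: pos2(id40) recv 92: fwd; pos3(id19) recv 47: fwd
Round 5: pos3(id19) recv 92: fwd; pos4(id92) recv 47: drop
Round 6: pos4(id92) recv 92: ELECTED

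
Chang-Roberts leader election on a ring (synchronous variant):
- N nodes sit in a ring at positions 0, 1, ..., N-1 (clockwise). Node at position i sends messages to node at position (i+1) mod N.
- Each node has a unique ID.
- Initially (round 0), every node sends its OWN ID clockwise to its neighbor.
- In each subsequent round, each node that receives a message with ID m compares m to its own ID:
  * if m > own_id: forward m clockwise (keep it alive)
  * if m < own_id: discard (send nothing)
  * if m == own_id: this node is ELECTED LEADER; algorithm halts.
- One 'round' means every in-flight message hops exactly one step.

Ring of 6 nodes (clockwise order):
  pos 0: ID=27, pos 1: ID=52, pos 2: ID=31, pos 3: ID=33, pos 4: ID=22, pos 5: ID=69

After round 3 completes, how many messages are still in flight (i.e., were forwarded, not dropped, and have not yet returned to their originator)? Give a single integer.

Round 1: pos1(id52) recv 27: drop; pos2(id31) recv 52: fwd; pos3(id33) recv 31: drop; pos4(id22) recv 33: fwd; pos5(id69) recv 22: drop; pos0(id27) recv 69: fwd
Round 2: pos3(id33) recv 52: fwd; pos5(id69) recv 33: drop; pos1(id52) recv 69: fwd
Round 3: pos4(id22) recv 52: fwd; pos2(id31) recv 69: fwd
After round 3: 2 messages still in flight

Answer: 2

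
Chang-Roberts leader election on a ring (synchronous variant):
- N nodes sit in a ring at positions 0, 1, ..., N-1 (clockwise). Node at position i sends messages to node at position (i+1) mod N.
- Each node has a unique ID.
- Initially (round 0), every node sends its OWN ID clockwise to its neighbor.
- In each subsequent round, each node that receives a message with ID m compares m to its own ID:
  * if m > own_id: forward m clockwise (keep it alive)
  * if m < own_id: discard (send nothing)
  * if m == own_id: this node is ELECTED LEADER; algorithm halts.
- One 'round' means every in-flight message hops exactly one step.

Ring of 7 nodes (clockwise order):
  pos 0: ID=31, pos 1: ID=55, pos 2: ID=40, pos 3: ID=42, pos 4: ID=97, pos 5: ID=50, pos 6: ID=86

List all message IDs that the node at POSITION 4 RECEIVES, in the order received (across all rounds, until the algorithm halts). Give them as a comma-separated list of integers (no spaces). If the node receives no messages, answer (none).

Answer: 42,55,86,97

Derivation:
Round 1: pos1(id55) recv 31: drop; pos2(id40) recv 55: fwd; pos3(id42) recv 40: drop; pos4(id97) recv 42: drop; pos5(id50) recv 97: fwd; pos6(id86) recv 50: drop; pos0(id31) recv 86: fwd
Round 2: pos3(id42) recv 55: fwd; pos6(id86) recv 97: fwd; pos1(id55) recv 86: fwd
Round 3: pos4(id97) recv 55: drop; pos0(id31) recv 97: fwd; pos2(id40) recv 86: fwd
Round 4: pos1(id55) recv 97: fwd; pos3(id42) recv 86: fwd
Round 5: pos2(id40) recv 97: fwd; pos4(id97) recv 86: drop
Round 6: pos3(id42) recv 97: fwd
Round 7: pos4(id97) recv 97: ELECTED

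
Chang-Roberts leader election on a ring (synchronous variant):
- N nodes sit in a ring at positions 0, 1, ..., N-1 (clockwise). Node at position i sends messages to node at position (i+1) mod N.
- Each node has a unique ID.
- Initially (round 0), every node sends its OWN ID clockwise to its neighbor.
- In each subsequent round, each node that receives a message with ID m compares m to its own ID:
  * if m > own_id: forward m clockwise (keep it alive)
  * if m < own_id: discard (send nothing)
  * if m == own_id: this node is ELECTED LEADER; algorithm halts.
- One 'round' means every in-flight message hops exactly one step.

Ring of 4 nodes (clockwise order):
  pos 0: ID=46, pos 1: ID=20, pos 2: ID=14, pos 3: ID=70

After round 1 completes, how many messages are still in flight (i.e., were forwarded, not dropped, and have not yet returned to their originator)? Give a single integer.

Round 1: pos1(id20) recv 46: fwd; pos2(id14) recv 20: fwd; pos3(id70) recv 14: drop; pos0(id46) recv 70: fwd
After round 1: 3 messages still in flight

Answer: 3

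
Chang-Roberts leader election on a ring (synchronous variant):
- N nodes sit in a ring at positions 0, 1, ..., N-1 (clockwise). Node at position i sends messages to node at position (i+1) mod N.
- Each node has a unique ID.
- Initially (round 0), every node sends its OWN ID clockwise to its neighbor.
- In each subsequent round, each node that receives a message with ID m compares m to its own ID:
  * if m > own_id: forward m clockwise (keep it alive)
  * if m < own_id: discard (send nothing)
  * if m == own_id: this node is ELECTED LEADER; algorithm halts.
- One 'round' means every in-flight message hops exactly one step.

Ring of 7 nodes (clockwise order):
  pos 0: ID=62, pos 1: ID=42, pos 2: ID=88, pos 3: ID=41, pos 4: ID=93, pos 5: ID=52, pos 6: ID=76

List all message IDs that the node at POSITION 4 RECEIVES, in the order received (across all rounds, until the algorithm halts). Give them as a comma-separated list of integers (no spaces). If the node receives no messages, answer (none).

Round 1: pos1(id42) recv 62: fwd; pos2(id88) recv 42: drop; pos3(id41) recv 88: fwd; pos4(id93) recv 41: drop; pos5(id52) recv 93: fwd; pos6(id76) recv 52: drop; pos0(id62) recv 76: fwd
Round 2: pos2(id88) recv 62: drop; pos4(id93) recv 88: drop; pos6(id76) recv 93: fwd; pos1(id42) recv 76: fwd
Round 3: pos0(id62) recv 93: fwd; pos2(id88) recv 76: drop
Round 4: pos1(id42) recv 93: fwd
Round 5: pos2(id88) recv 93: fwd
Round 6: pos3(id41) recv 93: fwd
Round 7: pos4(id93) recv 93: ELECTED

Answer: 41,88,93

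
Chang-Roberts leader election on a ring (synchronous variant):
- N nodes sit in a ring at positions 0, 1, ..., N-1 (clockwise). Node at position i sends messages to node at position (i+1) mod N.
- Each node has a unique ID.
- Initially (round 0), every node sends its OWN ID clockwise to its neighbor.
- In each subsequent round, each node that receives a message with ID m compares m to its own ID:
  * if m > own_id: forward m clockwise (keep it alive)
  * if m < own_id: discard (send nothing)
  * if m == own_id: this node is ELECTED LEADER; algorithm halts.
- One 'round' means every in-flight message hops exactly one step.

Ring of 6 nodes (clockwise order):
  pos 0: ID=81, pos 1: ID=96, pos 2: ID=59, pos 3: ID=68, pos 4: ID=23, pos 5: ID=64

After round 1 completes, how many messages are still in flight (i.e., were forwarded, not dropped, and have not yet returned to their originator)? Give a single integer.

Answer: 2

Derivation:
Round 1: pos1(id96) recv 81: drop; pos2(id59) recv 96: fwd; pos3(id68) recv 59: drop; pos4(id23) recv 68: fwd; pos5(id64) recv 23: drop; pos0(id81) recv 64: drop
After round 1: 2 messages still in flight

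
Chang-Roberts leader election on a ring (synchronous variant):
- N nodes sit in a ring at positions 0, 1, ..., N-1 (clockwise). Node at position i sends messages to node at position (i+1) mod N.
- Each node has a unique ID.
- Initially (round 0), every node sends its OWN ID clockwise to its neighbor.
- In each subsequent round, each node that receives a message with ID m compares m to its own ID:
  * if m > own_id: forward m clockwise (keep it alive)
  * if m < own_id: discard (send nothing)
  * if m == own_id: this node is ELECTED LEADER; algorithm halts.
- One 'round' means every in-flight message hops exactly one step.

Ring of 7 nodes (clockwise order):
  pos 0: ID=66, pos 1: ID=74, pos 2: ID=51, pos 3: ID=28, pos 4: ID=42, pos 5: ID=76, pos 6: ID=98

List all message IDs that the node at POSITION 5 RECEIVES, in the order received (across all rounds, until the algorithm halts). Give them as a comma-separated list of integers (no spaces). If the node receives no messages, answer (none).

Round 1: pos1(id74) recv 66: drop; pos2(id51) recv 74: fwd; pos3(id28) recv 51: fwd; pos4(id42) recv 28: drop; pos5(id76) recv 42: drop; pos6(id98) recv 76: drop; pos0(id66) recv 98: fwd
Round 2: pos3(id28) recv 74: fwd; pos4(id42) recv 51: fwd; pos1(id74) recv 98: fwd
Round 3: pos4(id42) recv 74: fwd; pos5(id76) recv 51: drop; pos2(id51) recv 98: fwd
Round 4: pos5(id76) recv 74: drop; pos3(id28) recv 98: fwd
Round 5: pos4(id42) recv 98: fwd
Round 6: pos5(id76) recv 98: fwd
Round 7: pos6(id98) recv 98: ELECTED

Answer: 42,51,74,98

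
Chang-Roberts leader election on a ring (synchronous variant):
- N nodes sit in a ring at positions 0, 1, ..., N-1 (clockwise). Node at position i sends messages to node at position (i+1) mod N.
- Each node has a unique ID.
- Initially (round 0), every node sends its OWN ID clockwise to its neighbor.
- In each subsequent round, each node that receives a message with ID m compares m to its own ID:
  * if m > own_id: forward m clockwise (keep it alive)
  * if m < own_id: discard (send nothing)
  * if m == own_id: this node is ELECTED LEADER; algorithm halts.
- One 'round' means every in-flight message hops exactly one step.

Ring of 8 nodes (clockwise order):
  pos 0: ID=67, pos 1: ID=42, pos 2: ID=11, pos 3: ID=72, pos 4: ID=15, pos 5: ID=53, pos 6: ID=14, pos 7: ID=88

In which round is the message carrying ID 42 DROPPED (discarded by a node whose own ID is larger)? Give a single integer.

Answer: 2

Derivation:
Round 1: pos1(id42) recv 67: fwd; pos2(id11) recv 42: fwd; pos3(id72) recv 11: drop; pos4(id15) recv 72: fwd; pos5(id53) recv 15: drop; pos6(id14) recv 53: fwd; pos7(id88) recv 14: drop; pos0(id67) recv 88: fwd
Round 2: pos2(id11) recv 67: fwd; pos3(id72) recv 42: drop; pos5(id53) recv 72: fwd; pos7(id88) recv 53: drop; pos1(id42) recv 88: fwd
Round 3: pos3(id72) recv 67: drop; pos6(id14) recv 72: fwd; pos2(id11) recv 88: fwd
Round 4: pos7(id88) recv 72: drop; pos3(id72) recv 88: fwd
Round 5: pos4(id15) recv 88: fwd
Round 6: pos5(id53) recv 88: fwd
Round 7: pos6(id14) recv 88: fwd
Round 8: pos7(id88) recv 88: ELECTED
Message ID 42 originates at pos 1; dropped at pos 3 in round 2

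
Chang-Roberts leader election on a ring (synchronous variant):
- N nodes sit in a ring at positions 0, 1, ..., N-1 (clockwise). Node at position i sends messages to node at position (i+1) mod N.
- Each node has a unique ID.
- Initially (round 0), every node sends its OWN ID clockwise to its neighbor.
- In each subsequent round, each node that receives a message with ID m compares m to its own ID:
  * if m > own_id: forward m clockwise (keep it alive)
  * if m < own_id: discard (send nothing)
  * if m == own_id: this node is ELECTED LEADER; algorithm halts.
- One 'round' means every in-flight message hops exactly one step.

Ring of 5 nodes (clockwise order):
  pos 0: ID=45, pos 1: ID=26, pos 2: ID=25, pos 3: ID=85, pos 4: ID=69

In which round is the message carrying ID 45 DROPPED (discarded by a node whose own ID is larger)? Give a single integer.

Round 1: pos1(id26) recv 45: fwd; pos2(id25) recv 26: fwd; pos3(id85) recv 25: drop; pos4(id69) recv 85: fwd; pos0(id45) recv 69: fwd
Round 2: pos2(id25) recv 45: fwd; pos3(id85) recv 26: drop; pos0(id45) recv 85: fwd; pos1(id26) recv 69: fwd
Round 3: pos3(id85) recv 45: drop; pos1(id26) recv 85: fwd; pos2(id25) recv 69: fwd
Round 4: pos2(id25) recv 85: fwd; pos3(id85) recv 69: drop
Round 5: pos3(id85) recv 85: ELECTED
Message ID 45 originates at pos 0; dropped at pos 3 in round 3

Answer: 3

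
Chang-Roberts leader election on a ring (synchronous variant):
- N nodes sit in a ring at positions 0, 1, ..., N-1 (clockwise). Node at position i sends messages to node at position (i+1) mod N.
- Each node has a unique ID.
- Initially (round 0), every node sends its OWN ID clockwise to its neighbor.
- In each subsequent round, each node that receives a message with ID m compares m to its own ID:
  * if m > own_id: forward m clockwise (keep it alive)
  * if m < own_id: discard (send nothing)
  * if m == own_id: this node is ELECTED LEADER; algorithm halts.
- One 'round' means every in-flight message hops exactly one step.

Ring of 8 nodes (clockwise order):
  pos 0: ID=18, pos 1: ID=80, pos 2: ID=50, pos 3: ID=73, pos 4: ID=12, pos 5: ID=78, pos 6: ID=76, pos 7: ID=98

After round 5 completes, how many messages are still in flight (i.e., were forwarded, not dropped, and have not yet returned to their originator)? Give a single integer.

Answer: 2

Derivation:
Round 1: pos1(id80) recv 18: drop; pos2(id50) recv 80: fwd; pos3(id73) recv 50: drop; pos4(id12) recv 73: fwd; pos5(id78) recv 12: drop; pos6(id76) recv 78: fwd; pos7(id98) recv 76: drop; pos0(id18) recv 98: fwd
Round 2: pos3(id73) recv 80: fwd; pos5(id78) recv 73: drop; pos7(id98) recv 78: drop; pos1(id80) recv 98: fwd
Round 3: pos4(id12) recv 80: fwd; pos2(id50) recv 98: fwd
Round 4: pos5(id78) recv 80: fwd; pos3(id73) recv 98: fwd
Round 5: pos6(id76) recv 80: fwd; pos4(id12) recv 98: fwd
After round 5: 2 messages still in flight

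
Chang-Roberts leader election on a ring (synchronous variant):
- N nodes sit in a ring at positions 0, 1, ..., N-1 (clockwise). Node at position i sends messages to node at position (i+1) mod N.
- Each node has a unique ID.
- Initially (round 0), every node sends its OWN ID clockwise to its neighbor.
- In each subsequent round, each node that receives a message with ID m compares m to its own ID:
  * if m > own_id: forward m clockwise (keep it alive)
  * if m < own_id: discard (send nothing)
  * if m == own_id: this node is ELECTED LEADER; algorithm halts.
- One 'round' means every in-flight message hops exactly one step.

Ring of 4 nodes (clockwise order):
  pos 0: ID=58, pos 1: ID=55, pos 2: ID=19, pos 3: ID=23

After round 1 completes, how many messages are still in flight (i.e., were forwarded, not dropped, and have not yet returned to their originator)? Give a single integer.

Answer: 2

Derivation:
Round 1: pos1(id55) recv 58: fwd; pos2(id19) recv 55: fwd; pos3(id23) recv 19: drop; pos0(id58) recv 23: drop
After round 1: 2 messages still in flight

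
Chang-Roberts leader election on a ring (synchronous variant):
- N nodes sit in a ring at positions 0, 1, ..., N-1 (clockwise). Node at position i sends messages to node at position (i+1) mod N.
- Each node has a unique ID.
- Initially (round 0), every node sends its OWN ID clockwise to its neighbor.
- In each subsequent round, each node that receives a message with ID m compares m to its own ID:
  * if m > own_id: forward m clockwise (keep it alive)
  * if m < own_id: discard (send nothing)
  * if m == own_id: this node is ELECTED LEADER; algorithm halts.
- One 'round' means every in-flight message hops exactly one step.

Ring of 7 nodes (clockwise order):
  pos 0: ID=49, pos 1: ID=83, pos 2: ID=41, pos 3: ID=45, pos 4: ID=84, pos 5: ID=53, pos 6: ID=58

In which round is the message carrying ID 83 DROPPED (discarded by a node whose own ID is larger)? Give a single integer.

Answer: 3

Derivation:
Round 1: pos1(id83) recv 49: drop; pos2(id41) recv 83: fwd; pos3(id45) recv 41: drop; pos4(id84) recv 45: drop; pos5(id53) recv 84: fwd; pos6(id58) recv 53: drop; pos0(id49) recv 58: fwd
Round 2: pos3(id45) recv 83: fwd; pos6(id58) recv 84: fwd; pos1(id83) recv 58: drop
Round 3: pos4(id84) recv 83: drop; pos0(id49) recv 84: fwd
Round 4: pos1(id83) recv 84: fwd
Round 5: pos2(id41) recv 84: fwd
Round 6: pos3(id45) recv 84: fwd
Round 7: pos4(id84) recv 84: ELECTED
Message ID 83 originates at pos 1; dropped at pos 4 in round 3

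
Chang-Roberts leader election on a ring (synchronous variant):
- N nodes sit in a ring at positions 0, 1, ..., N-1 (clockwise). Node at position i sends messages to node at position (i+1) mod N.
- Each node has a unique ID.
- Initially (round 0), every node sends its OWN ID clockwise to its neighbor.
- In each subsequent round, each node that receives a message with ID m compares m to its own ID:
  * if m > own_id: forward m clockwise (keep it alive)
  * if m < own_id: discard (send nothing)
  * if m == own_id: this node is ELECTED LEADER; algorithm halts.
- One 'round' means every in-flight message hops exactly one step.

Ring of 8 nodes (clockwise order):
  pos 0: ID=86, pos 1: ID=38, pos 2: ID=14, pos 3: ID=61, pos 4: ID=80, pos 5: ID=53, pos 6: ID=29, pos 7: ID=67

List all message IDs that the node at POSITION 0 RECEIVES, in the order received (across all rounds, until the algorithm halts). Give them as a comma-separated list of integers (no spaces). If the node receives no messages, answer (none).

Round 1: pos1(id38) recv 86: fwd; pos2(id14) recv 38: fwd; pos3(id61) recv 14: drop; pos4(id80) recv 61: drop; pos5(id53) recv 80: fwd; pos6(id29) recv 53: fwd; pos7(id67) recv 29: drop; pos0(id86) recv 67: drop
Round 2: pos2(id14) recv 86: fwd; pos3(id61) recv 38: drop; pos6(id29) recv 80: fwd; pos7(id67) recv 53: drop
Round 3: pos3(id61) recv 86: fwd; pos7(id67) recv 80: fwd
Round 4: pos4(id80) recv 86: fwd; pos0(id86) recv 80: drop
Round 5: pos5(id53) recv 86: fwd
Round 6: pos6(id29) recv 86: fwd
Round 7: pos7(id67) recv 86: fwd
Round 8: pos0(id86) recv 86: ELECTED

Answer: 67,80,86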